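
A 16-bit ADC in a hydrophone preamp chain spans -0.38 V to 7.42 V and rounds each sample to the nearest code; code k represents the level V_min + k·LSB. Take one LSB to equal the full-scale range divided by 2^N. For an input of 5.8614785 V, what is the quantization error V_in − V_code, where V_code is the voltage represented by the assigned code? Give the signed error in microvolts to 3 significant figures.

Range = 7.42 − (-0.38) = 7.8 V. LSB = 7.8 V / 2^16 ≈ 119.0 µV.
(V_in − V_min)/LSB = (5.8614785 − (-0.38)) × 65536/7.8 = 52441.2224 → nearest code k = 52441.
Reconstructed level: -0.38 + 52441 × 7.8/65536 V = 5.8614520264 V.
Error = V_in − V_code = 5.8614785 − (5.8614520264) = +26.5 µV.

+26.5 µV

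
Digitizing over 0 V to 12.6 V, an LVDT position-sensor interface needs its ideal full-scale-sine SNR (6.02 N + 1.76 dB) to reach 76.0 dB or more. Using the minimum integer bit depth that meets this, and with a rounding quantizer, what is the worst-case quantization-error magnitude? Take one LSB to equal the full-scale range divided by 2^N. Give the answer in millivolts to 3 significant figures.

V_FS = 12.6 V.
Solving 6.02 N ≥ 76.0 − 1.76: N ≥ 12.332. Round up → N = 13.
LSB = 12.6 V ÷ 2^13 = 12.6/8192 V = 1.5381 mV.
Half an LSB is 0.769 mV.

0.769 mV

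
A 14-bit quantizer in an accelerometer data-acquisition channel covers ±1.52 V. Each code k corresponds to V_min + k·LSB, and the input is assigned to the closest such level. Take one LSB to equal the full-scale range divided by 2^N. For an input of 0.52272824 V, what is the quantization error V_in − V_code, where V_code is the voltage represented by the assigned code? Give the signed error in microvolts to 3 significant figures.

+42.7 µV

Range = 1.52 − (-1.52) = 3.04 V. LSB = 3.04 V / 2^14 ≈ 185.5 µV.
(0.52272824 − (-1.52)) / LSB = 2.04272824 × 16384/3.04 = 11009.2301. Nearest integer: k = 11009.
Reconstructed level: -1.52 + 11009 × 3.04/16384 V = 0.52268554688 V.
Error = V_in − V_code = 0.52272824 − (0.52268554688) = +42.7 µV.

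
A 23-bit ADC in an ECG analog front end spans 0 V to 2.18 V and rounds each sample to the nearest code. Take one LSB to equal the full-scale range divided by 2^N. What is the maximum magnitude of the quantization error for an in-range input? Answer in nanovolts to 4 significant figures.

129.9 nV

Range is 2.18 V.
One LSB is 2.18 V / 8388608 = 259.876 nV.
A rounding quantizer has |error| ≤ LSB/2 = 129.9 nV.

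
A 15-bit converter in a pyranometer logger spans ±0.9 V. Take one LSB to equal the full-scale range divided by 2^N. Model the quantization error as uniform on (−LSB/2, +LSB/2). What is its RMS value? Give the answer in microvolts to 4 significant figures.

15.86 µV

Range = 0.9 − (-0.9) = 1.8 V.
LSB = 1.8 V ÷ 2^15 = 1.8/32768 V = 54.9316 µV.
RMS of a uniform error over width LSB is LSB/√12 = 15.86 µV.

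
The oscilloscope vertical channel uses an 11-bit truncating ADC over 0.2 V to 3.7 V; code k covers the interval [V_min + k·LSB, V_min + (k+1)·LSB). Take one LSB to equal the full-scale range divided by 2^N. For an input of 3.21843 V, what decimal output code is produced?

1766

Span: 3.7 V − (0.2 V) = 3.5 V. LSB = 3.5 V / 2^11 ≈ 1.709 mV.
(V_in − V_min) × 2^11/range = (3.21843 − (0.2)) × 2048/3.5 = 1766.213.
Floor → code = 1766.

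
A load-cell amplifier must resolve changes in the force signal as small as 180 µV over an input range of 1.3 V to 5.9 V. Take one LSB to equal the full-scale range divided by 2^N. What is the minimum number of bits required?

Span: 5.9 V − (1.3 V) = 4.6 V.
Required number of levels: 4.6/180 µV = 25556; smallest N with 2^N ≥ that is 15.

15 bits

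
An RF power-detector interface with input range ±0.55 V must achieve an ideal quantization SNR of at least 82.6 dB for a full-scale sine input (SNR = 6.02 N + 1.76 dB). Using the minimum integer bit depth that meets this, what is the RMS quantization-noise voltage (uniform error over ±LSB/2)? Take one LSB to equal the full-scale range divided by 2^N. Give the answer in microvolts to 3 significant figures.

19.4 µV

Full-scale range = 0.55 V − (-0.55 V) = 1.1 V.
6.02 N + 1.76 ≥ 82.6 gives N ≥ 13.429, so the minimum integer is 14.
One LSB is 1.1 V / 16384 = 67.139 µV.
RMS noise = LSB/√12 = 19.4 µV.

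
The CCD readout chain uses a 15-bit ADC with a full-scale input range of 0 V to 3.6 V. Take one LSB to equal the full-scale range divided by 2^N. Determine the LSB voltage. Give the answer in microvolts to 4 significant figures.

Full-scale range = 3.6 V.
There are 2^15 = 32768 steps.
LSB = 3.6 V / 2^15 = 109.9 µV.

109.9 µV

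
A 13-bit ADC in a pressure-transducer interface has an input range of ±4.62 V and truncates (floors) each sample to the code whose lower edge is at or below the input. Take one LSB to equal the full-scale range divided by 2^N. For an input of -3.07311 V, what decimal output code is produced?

The full-scale span is 4.62 − (-4.62) = 9.24 V. LSB = 9.24 V / 2^13 ≈ 1.128 mV.
code = ⌊(V_in − V_min)/LSB⌋ = ⌊(V_in − V_min) × 2^13 / range⌋
     = ⌊(-3.07311 − (-4.62)) × 8192 / 9.24⌋ = ⌊1.54689 × 8192/9.24⌋
     = ⌊1371.442⌋ = 1371.

1371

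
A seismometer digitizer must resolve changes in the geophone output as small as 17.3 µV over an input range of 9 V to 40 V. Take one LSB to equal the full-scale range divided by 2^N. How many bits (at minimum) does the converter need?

Span: 40 V − (9 V) = 31 V.
Required number of levels: 31/17.3 µV = 1.7919e6; smallest N with 2^N ≥ that is 21.

21 bits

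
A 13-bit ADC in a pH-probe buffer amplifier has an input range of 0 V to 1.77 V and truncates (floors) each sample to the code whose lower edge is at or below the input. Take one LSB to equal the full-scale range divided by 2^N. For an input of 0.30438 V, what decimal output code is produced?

1408

Span = 1.77 V. LSB = 1.77 V / 2^13 ≈ 216.1 µV.
(V_in − V_min) × 2^13/range = (0.30438 − (0)) × 8192/1.77 = 1408.746.
Floor → code = 1408.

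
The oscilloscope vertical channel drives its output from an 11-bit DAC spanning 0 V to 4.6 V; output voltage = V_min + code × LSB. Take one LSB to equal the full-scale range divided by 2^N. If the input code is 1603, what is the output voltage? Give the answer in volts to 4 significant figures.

Span = 4.6 V. LSB = 4.6 V / 2^11.
Output = V_min + (1603/2048) × range = 0 + 0.782715 × 4.6 V
      = 0 + 3.60049 = 3.60049 V.

3.600 V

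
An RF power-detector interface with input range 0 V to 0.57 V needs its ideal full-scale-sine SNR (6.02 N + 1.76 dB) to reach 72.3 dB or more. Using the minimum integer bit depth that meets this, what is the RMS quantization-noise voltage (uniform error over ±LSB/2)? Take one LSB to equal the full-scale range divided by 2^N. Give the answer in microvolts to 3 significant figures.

Span = 0.57 V.
Required N = ⌈(72.3 − 1.76)/6.02⌉ = ⌈11.718⌉ = 12.
One LSB is 0.57 V / 4096 = 139.16 µV.
RMS noise = LSB/√12 = 40.2 µV.

40.2 µV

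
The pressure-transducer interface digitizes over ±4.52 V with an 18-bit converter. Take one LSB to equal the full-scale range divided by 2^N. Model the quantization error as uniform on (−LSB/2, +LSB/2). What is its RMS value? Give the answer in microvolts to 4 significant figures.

9.955 µV

The full-scale span is 4.52 − (-4.52) = 9.04 V.
LSB = 9.04 V ÷ 2^18 = 9.04/262144 V = 34.4849 µV.
σ_q = LSB/√12 = 34.4849 µV/3.4641 = 9.955 µV.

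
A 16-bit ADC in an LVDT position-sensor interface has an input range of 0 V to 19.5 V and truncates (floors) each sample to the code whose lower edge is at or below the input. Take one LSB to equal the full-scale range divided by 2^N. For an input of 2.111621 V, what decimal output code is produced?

Range is 19.5 V. LSB = 19.5 V / 2^16 ≈ 297.5 µV.
V_in − V_min = 2.111621 − (0) = 2.111621 V.
Divide by LSB: 2.111621 × 65536/19.5 = 7096.7792.
Truncating gives code 7096.

7096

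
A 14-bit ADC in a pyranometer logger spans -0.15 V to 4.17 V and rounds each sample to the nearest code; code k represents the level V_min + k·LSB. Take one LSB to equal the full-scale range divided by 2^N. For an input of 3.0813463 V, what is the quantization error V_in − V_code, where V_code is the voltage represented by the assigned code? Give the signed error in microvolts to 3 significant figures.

Range = 4.17 − (-0.15) = 4.32 V. LSB = 4.32 V / 2^14 ≈ 263.7 µV.
Position in LSBs: (3.0813463 − (-0.15)) × 16384/4.32 = 12255.1800; rounding gives k = 12255.
V_code = V_min + k × range/2^14 = -0.15 + 12255 × 4.32/16384 = 3.0812988281 V.
V_in − V_code = 3.0813463 − (3.0812988281) = +47.5 µV.

+47.5 µV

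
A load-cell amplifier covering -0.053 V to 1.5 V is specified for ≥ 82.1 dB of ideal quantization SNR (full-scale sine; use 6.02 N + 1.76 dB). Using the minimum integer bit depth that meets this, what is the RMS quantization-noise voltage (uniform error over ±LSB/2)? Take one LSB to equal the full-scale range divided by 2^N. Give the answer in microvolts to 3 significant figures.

27.4 µV

Range = 1.5 − (-0.053) = 1.553 V.
N ≥ (82.1 − 1.76)/6.02 = 13.346 → N_min = 14.
One LSB is 1.553 V / 16384 = 94.788 µV.
V_rms = LSB/√12 = 27.4 µV.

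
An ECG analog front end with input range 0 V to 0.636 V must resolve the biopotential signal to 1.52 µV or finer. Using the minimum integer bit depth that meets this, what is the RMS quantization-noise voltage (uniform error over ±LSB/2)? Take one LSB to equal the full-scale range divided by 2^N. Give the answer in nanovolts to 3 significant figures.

350 nV

V_FS = 0.636 V.
Need 2^N ≥ 0.636 V / 1.52 µV = 418400 → N_min = 19.
LSB = 0.636 V ÷ 2^19 = 0.636/524288 V = 1.2131 µV.
σ_q = LSB/√12 = 1.2131 µV/3.4641 = 350 nV.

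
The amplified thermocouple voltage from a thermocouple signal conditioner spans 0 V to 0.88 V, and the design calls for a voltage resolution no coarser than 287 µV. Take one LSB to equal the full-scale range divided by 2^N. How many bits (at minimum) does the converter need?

12 bits

Range is 0.88 V.
Required number of levels: 0.88/287 µV = 3066.2; smallest N with 2^N ≥ that is 12.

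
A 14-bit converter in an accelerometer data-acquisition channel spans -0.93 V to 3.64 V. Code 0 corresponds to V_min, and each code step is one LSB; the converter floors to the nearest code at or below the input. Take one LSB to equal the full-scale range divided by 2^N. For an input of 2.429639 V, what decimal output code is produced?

12044

Span: 3.64 V − (-0.93 V) = 4.57 V. LSB = 4.57 V / 2^14 ≈ 278.9 µV.
V_in − V_min = 2.429639 − (-0.93) = 3.359639 V.
Divide by LSB: 3.359639 × 16384/4.57 = 12044.7101.
Truncating gives code 12044.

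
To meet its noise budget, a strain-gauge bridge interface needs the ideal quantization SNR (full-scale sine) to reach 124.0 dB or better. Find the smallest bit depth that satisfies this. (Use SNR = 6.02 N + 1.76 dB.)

Solving 6.02 N ≥ 124.0 − 1.76: N ≥ 20.306. Round up → N = 21.

21 bits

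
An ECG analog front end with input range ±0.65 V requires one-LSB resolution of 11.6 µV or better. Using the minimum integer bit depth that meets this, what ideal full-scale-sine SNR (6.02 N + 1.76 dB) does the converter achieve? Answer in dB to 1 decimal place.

The full-scale span is 0.65 − (-0.65) = 1.3 V.
Levels needed ≥ 1.3/11.6 µV = 112100. 2^17 = 131072 suffices, so N_min = 17.
6.02(17) + 1.76 = 104.10 dB.

104.1 dB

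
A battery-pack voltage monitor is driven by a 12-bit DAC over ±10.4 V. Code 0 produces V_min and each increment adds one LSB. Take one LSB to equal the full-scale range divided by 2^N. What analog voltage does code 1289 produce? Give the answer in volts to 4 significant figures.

-3.854 V

Full-scale range = 10.4 V − (-10.4 V) = 20.8 V. LSB = 20.8 V / 2^12.
V_out = V_min + code × LSB = -10.4 V + 1289 × 20.8 V / 4096
      = -10.4 + 6.54570 = -3.85430 V.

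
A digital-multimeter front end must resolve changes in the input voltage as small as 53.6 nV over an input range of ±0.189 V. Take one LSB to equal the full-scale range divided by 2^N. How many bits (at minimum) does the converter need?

23 bits

The full-scale span is 0.189 − (-0.189) = 0.378 V.
Required number of levels: 0.378/53.6 nV = 7.0522e6; smallest N with 2^N ≥ that is 23.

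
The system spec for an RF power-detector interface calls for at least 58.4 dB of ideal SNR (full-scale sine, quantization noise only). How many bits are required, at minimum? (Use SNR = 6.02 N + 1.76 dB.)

6.02 N + 1.76 ≥ 58.4 gives N ≥ 9.409, so the minimum integer is 10.

10 bits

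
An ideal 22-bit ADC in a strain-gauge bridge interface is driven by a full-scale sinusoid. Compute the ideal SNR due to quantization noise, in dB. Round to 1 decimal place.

Ideal quantization SNR: 6.02 × 22 + 1.76 dB = 134.2 dB.

134.2 dB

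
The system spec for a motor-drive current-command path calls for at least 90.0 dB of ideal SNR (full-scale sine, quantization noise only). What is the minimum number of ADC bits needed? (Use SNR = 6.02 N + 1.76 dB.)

Required N = ⌈(90.0 − 1.76)/6.02⌉ = ⌈14.658⌉ = 15.

15 bits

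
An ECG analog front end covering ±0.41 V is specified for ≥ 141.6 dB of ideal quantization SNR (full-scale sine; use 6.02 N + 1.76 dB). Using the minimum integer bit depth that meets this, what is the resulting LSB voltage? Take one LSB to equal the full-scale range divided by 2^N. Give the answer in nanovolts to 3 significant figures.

The full-scale span is 0.41 − (-0.41) = 0.82 V.
6.02 N + 1.76 ≥ 141.6 gives N ≥ 23.229, so the minimum integer is 24.
LSB = 0.82 V / 2^24 = 48.9 nV.

48.9 nV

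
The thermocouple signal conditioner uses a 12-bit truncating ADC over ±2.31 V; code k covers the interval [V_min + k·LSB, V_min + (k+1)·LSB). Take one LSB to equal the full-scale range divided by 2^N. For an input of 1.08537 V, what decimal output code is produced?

3010

The full-scale span is 2.31 − (-2.31) = 4.62 V. LSB = 4.62 V / 2^12 ≈ 1.128 mV.
(V_in − V_min) × 2^12/range = (1.08537 − (-2.31)) × 4096/4.62 = 3010.267.
Floor → code = 3010.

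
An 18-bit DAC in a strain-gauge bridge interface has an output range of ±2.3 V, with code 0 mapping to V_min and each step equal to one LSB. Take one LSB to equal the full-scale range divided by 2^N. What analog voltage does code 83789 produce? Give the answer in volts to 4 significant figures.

-0.8297 V

The full-scale span is 2.3 − (-2.3) = 4.6 V. LSB = 4.6 V / 2^18.
V_out = -2.3 + 83789 × (4.6/262144) V
      = -2.3 V + 1.47030 V = -0.829704 V.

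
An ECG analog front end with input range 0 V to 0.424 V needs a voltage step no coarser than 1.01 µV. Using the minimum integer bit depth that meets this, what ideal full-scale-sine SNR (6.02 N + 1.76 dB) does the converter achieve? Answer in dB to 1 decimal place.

116.1 dB

V_FS = 0.424 V.
0.424 V / 1.01 µV = 419800. Since 2^18 = 262144 and 2^19 = 524288, N = 19.
Ideal SNR at N = 19: 6.02·19 + 1.76 = 116.1 dB.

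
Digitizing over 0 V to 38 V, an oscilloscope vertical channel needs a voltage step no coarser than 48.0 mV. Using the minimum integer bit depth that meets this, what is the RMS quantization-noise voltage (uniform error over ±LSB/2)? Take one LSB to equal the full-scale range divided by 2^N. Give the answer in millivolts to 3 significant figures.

Span = 38 V.
Levels needed ≥ 38/48.0 mV = 791.7. 2^10 = 1024 suffices, so N_min = 10.
LSB = 38 V / 2^10 = 37.109 mV.
RMS noise = LSB/√12 = 10.7 mV.

10.7 mV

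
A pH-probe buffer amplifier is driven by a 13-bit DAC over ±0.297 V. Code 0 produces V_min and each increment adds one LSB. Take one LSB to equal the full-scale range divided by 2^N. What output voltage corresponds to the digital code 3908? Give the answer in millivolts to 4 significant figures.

-13.63 mV

The full-scale span is 0.297 − (-0.297) = 0.594 V. LSB = 0.594 V / 2^13.
V_out = -0.297 + 3908 × (0.594/8192) V
      = -0.297 V + 0.283368 V = -0.0136318 V.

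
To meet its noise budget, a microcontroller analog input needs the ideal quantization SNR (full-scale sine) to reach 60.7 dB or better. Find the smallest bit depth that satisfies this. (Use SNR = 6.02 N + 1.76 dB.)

Required N = ⌈(60.7 − 1.76)/6.02⌉ = ⌈9.791⌉ = 10.

10 bits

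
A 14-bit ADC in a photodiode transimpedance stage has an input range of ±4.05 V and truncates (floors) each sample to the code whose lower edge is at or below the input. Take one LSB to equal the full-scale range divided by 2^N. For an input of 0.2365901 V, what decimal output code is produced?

8670

The full-scale span is 4.05 − (-4.05) = 8.1 V. LSB = 8.1 V / 2^14 ≈ 494.4 µV.
V_in − V_min = 0.2365901 − (-4.05) = 4.2865901 V.
Divide by LSB: 4.2865901 × 16384/8.1 = 8670.5546.
Truncating gives code 8670.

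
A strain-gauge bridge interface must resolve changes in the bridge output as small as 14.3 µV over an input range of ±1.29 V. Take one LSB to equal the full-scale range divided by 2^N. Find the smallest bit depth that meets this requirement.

18 bits

The full-scale span is 1.29 − (-1.29) = 2.58 V.
Levels needed ≥ 2.58/14.3 µV = 180400. 2^18 = 262144 suffices, so N_min = 18.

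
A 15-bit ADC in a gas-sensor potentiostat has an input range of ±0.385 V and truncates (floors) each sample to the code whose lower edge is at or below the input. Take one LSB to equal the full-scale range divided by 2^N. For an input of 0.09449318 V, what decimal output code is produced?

Span: 0.385 V − (-0.385 V) = 0.77 V. LSB = 0.77 V / 2^15 ≈ 23.50 µV.
V_in − V_min = 0.09449318 − (-0.385) = 0.47949318 V.
Divide by LSB: 0.47949318 × 32768/0.77 = 20405.2370.
Truncating gives code 20405.

20405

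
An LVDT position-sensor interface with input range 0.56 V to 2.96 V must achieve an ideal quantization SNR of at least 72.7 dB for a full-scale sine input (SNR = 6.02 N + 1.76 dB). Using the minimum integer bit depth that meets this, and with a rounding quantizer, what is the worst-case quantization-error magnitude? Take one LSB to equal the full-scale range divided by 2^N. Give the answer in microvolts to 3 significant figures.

Full-scale range = 2.96 V − (0.56 V) = 2.4 V.
6.02 N + 1.76 ≥ 72.7 gives N ≥ 11.784, so the minimum integer is 12.
LSB = 2.4 V ÷ 2^12 = 2.4/4096 V = 0.58594 mV.
Half an LSB is 293 µV.

293 µV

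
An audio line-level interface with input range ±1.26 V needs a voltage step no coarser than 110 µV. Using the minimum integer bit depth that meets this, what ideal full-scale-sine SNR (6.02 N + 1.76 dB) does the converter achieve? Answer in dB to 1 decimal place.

Range = 1.26 − (-1.26) = 2.52 V.
Need 2^N ≥ 2.52 V / 110 µV = 22910 → N_min = 15.
6.02(15) + 1.76 = 92.06 dB.

92.1 dB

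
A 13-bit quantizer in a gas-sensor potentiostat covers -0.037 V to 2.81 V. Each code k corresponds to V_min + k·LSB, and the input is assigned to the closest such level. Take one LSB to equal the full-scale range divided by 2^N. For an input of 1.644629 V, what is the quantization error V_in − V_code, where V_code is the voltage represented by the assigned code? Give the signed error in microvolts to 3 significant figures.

−88.9 µV

The full-scale span is 2.81 − (-0.037) = 2.847 V. LSB = 2.847 V / 2^13 ≈ 347.5 µV.
(1.644629 − (-0.037)) / LSB = 1.681629 × 8192/2.847 = 4838.7442. Nearest integer: k = 4839.
V_code = V_min + k × range/2^13 = -0.037 + 4839 × 2.847/8192 = 1.644717896 V.
Error = V_in − V_code = 1.644629 − (1.644717896) = −88.9 µV.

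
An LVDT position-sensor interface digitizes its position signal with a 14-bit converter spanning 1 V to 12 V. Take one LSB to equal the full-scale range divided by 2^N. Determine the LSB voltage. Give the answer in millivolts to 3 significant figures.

The full-scale span is 12 − (1) = 11 V.
There are 2^14 = 16384 steps.
Step size = 11/16384 V = 0.671 mV.

0.671 mV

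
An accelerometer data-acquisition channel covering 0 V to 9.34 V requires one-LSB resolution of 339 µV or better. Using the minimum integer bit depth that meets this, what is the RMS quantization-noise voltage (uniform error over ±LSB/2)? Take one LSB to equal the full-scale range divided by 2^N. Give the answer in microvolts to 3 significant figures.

82.3 µV

V_FS = 9.34 V.
Levels needed ≥ 9.34/339 µV = 27550. 2^15 = 32768 suffices, so N_min = 15.
LSB = 9.34 V / 2^15 = 285.03 µV.
RMS noise = LSB/√12 = 82.3 µV.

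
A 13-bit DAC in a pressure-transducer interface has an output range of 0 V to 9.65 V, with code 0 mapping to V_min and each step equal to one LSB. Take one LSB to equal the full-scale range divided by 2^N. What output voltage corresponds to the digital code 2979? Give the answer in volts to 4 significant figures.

Span = 9.65 V. LSB = 9.65 V / 2^13.
V_out = 0 + 2979 × (9.65/8192) V
      = 0 V + 3.50920 V = 3.50920 V.

3.509 V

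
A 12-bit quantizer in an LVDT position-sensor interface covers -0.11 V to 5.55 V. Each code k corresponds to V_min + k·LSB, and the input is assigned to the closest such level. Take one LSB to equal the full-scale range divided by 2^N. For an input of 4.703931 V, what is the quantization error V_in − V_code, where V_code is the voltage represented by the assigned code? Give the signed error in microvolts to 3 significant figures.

−385 µV

Full-scale range = 5.55 V − (-0.11 V) = 5.66 V. LSB = 5.66 V / 2^12 ≈ 1.382 mV.
(4.703931 − (-0.11)) / LSB = 4.813931 × 4096/5.66 = 3483.7211. Nearest integer: k = 3484.
V_code = V_min + k × range/2^12 = -0.11 + 3484 × 5.66/4096 = 4.704316406 V.
Error = V_in − V_code = 4.703931 − (4.704316406) = −385 µV.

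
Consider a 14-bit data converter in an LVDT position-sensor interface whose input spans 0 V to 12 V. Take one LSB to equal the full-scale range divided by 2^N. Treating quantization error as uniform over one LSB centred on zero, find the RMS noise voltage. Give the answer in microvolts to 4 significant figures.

211.4 µV

Full-scale range = 12 V.
LSB = 12 V ÷ 2^14 = 12/16384 V = 0.732422 mV.
σ_q = LSB/√12 = 0.732422 mV/3.4641 = 211.4 µV.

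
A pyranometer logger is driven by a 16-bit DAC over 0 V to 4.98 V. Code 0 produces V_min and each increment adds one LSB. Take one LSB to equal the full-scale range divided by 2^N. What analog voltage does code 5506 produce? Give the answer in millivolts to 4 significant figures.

418.4 mV

V_FS = 4.98 V. LSB = 4.98 V / 2^16.
V_out = V_min + code × LSB = 0 V + 5506 × 4.98 V / 65536
      = 0 + 0.418394 = 0.418394 V.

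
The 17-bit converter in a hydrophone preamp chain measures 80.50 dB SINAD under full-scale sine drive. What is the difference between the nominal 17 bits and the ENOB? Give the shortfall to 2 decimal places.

3.92 bits

ENOB = (SINAD − 1.76)/6.02 = (80.50 − 1.76)/6.02 = 13.0797 bits.
Lost resolution: 17 − 13.0797 = 3.9203 bits.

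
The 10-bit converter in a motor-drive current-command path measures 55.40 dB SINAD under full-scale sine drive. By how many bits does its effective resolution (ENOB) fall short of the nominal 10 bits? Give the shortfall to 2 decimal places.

ENOB = (SINAD − 1.76)/6.02 = (55.40 − 1.76)/6.02 = 8.9103 bits.
Shortfall = 10 − 8.9103 = 1.0897 bits.

1.09 bits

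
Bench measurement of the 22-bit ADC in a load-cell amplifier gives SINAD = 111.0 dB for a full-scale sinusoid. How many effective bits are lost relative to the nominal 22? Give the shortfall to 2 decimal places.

3.85 bits

Effective bits = (111.0 − 1.76)/6.02 = 18.1462.
Shortfall = 22 − 18.1462 = 3.8538 bits.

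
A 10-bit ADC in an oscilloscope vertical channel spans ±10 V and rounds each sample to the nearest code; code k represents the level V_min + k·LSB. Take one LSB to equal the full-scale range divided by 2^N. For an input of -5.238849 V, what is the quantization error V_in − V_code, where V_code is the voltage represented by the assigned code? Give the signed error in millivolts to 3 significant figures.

Full-scale range = 10 V − (-10 V) = 20 V. LSB = 20 V / 2^10 ≈ 19.53 mV.
Position in LSBs: (-5.238849 − (-10)) × 1024/20 = 243.7709; rounding gives k = 244.
Reconstructed level: -10 + 244 × 20/1024 V = -5.234375000 V.
V_in − V_code = -5.238849 − (-5.234375000) = −4.47 mV.

−4.47 mV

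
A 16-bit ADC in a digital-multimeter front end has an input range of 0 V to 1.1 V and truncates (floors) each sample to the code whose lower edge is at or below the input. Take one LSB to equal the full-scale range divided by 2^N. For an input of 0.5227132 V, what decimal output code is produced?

31142

Span = 1.1 V. LSB = 1.1 V / 2^16 ≈ 16.78 µV.
(V_in − V_min) × 2^16/range = (0.5227132 − (0)) × 65536/1.1 = 31142.302.
Floor → code = 31142.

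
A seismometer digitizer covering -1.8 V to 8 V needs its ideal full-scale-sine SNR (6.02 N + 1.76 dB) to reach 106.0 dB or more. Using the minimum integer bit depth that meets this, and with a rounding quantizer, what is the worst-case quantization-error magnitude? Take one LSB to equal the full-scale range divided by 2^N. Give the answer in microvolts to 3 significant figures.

18.7 µV

Span: 8 V − (-1.8 V) = 9.8 V.
Required N = ⌈(106.0 − 1.76)/6.02⌉ = ⌈17.316⌉ = 18.
One LSB is 9.8 V / 262144 = 37.384 µV.
|e|_max = LSB/2 = 18.7 µV.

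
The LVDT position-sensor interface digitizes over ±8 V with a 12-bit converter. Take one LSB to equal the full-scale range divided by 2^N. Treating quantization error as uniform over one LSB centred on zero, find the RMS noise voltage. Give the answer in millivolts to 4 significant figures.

Range = 8 − (-8) = 16 V.
LSB = 16 V / 2^12 = 3.90625 mV.
σ_q = LSB/√12 = 3.90625 mV/3.4641 = 1.128 mV.

1.128 mV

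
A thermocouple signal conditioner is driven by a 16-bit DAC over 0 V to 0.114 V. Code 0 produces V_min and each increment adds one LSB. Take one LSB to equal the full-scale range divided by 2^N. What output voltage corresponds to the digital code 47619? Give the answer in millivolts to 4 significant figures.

Span = 0.114 V. LSB = 0.114 V / 2^16.
V_out = 0 + 47619 × (0.114/65536) V
      = 0 + 0.0828333 = 0.0828333 V.

82.83 mV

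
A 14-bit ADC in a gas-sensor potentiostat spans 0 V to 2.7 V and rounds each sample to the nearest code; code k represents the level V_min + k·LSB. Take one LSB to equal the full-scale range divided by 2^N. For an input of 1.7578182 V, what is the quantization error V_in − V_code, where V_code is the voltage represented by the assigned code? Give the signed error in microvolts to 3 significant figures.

V_FS = 2.7 V. LSB = 2.7 V / 2^14 ≈ 164.8 µV.
(V_in − V_min)/LSB = (1.7578182 − (0)) × 16384/2.7 = 10666.7013 → nearest code k = 10667.
Reconstructed level: 0 + 10667 × 2.7/16384 V = 1.7578674316 V.
V_in − V_code = 1.7578182 − (1.7578674316) = −49.2 µV.

−49.2 µV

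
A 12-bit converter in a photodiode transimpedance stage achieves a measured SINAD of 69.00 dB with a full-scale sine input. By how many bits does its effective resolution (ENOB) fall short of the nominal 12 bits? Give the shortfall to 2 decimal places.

0.83 bits

N_eff = (69.00 − 1.76)/6.02 = 11.1694 bits.
Lost resolution: 12 − 11.1694 = 0.8306 bits.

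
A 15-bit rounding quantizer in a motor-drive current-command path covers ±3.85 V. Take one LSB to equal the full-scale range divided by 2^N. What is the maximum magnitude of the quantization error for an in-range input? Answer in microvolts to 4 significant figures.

Span: 3.85 V − (-3.85 V) = 7.7 V.
One LSB is 7.7 V / 32768 = 234.985 µV.
A rounding quantizer has |error| ≤ LSB/2 = 117.5 µV.

117.5 µV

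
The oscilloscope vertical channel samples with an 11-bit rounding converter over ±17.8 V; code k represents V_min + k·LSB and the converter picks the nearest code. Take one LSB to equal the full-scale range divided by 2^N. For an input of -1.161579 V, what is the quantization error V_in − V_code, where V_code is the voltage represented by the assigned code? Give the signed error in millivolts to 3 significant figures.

+3.07 mV

Span: 17.8 V − (-17.8 V) = 35.6 V. LSB = 35.6 V / 2^11 ≈ 17.38 mV.
(V_in − V_min)/LSB = (-1.161579 − (-17.8)) × 2048/35.6 = 957.1766 → nearest code k = 957.
Reconstructed level: -17.8 + 957 × 35.6/2048 V = -1.164648438 V.
e = -1.161579 − (-1.164648438) = +3.07 mV.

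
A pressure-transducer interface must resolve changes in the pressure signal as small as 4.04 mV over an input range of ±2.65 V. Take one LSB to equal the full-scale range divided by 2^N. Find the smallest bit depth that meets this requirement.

11 bits

Span: 2.65 V − (-2.65 V) = 5.3 V.
Levels needed ≥ 5.3/4.04 mV = 1312. 2^11 = 2048 suffices, so N_min = 11.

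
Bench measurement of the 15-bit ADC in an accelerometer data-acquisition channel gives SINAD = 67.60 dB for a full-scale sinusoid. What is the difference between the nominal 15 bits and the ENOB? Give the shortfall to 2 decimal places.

4.06 bits

N_eff = (67.60 − 1.76)/6.02 = 10.9369 bits.
Lost resolution: 15 − 10.9369 = 4.0631 bits.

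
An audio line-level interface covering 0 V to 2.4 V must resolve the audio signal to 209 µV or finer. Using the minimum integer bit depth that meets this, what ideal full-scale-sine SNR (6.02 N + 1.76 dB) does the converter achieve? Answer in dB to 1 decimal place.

86.0 dB

Range is 2.4 V.
Levels needed ≥ 2.4/209 µV = 11480. 2^14 = 16384 suffices, so N_min = 14.
SNR = 6.02 × 14 + 1.76 = 86.04 dB.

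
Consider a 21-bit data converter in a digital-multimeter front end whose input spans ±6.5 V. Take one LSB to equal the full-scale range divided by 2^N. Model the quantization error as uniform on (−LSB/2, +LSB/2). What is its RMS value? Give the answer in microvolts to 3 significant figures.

1.79 µV

Range = 6.5 − (-6.5) = 13 V.
LSB = 13 V ÷ 2^21 = 13/2097152 V = 6.1989 µV.
For a uniform distribution on [−LSB/2, +LSB/2], V_rms = LSB/√12 = 6.1989 µV/3.4641 = 1.79 µV.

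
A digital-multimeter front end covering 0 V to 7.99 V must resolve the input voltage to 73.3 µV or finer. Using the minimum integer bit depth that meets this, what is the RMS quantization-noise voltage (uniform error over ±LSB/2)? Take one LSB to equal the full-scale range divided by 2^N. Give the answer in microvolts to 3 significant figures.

Span = 7.99 V.
7.99 V / 73.3 µV = 109000. Since 2^16 = 65536 and 2^17 = 131072, N = 17.
One LSB is 7.99 V / 131072 = 60.959 µV.
V_rms = LSB/√12 = 17.6 µV.

17.6 µV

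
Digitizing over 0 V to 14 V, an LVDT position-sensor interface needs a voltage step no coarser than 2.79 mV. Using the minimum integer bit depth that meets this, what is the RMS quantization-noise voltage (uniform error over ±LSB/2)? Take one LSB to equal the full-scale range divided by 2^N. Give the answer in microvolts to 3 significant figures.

493 µV

Range is 14 V.
14 V / 2.79 mV = 5018. Since 2^12 = 4096 and 2^13 = 8192, N = 13.
One LSB is 14 V / 8192 = 1.7090 mV.
σ_q = LSB/√12 = 1.7090 mV/3.4641 = 493 µV.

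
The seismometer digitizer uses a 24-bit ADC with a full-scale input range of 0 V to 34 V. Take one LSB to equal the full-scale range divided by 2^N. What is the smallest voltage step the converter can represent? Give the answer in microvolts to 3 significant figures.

Full-scale range = 34 V.
Number of codes = 2^24 = 16777216.
One LSB is 34 V / 16777216 = 2.03 µV.

2.03 µV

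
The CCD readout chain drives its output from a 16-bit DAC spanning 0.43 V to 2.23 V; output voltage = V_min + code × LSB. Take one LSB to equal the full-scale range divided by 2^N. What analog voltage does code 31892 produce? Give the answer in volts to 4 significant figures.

1.306 V

Span: 2.23 V − (0.43 V) = 1.8 V. LSB = 1.8 V / 2^16.
V_out = V_min + code × LSB = 0.43 V + 31892 × 1.8 V / 65536
      = 0.43 V + 0.875940 V = 1.30594 V.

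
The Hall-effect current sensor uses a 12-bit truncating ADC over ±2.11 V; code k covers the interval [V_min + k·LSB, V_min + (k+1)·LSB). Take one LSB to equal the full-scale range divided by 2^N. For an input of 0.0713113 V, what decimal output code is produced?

Full-scale range = 2.11 V − (-2.11 V) = 4.22 V. LSB = 4.22 V / 2^12 ≈ 1.030 mV.
V_in − V_min = 0.0713113 − (-2.11) = 2.1813113 V.
Divide by LSB: 2.1813113 × 4096/4.22 = 2117.2159.
Truncating gives code 2117.

2117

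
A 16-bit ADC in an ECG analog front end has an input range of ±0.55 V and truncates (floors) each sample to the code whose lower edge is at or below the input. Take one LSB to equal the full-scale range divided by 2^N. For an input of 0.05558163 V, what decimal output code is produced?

36079

The full-scale span is 0.55 − (-0.55) = 1.1 V. LSB = 1.1 V / 2^16 ≈ 16.78 µV.
(V_in − V_min) × 2^16/range = (0.05558163 − (-0.55)) × 65536/1.1 = 36079.452.
Floor → code = 36079.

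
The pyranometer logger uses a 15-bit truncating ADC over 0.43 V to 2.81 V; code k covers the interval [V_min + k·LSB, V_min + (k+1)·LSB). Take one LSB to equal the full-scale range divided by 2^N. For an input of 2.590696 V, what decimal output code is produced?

Full-scale range = 2.81 V − (0.43 V) = 2.38 V. LSB = 2.38 V / 2^15 ≈ 72.63 µV.
code = ⌊(V_in − V_min)/LSB⌋ = ⌊(V_in − V_min) × 2^15 / range⌋
     = ⌊(2.590696 − (0.43)) × 32768 / 2.38⌋ = ⌊2.160696 × 32768/2.38⌋
     = ⌊29748.608⌋ = 29748.

29748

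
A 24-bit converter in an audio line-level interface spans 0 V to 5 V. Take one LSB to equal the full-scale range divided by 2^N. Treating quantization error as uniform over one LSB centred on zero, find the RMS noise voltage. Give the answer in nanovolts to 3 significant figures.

86.0 nV

V_FS = 5 V.
Step size = 5/16777216 V = 298.02 nV.
σ_q = LSB/√12 = 298.02 nV/3.4641 = 86.0 nV.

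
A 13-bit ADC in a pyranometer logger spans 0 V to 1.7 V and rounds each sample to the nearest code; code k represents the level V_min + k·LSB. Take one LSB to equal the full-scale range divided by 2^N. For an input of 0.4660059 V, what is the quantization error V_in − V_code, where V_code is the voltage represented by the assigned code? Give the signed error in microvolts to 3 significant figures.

−83.0 µV

Span = 1.7 V. LSB = 1.7 V / 2^13 ≈ 207.5 µV.
(0.4660059 − (0)) / LSB = 0.4660059 × 8192/1.7 = 2245.6002. Nearest integer: k = 2246.
V_code = V_min + k × range/2^13 = 0 + 2246 × 1.7/8192 = 0.4660888672 V.
V_in − V_code = 0.4660059 − (0.4660888672) = −83.0 µV.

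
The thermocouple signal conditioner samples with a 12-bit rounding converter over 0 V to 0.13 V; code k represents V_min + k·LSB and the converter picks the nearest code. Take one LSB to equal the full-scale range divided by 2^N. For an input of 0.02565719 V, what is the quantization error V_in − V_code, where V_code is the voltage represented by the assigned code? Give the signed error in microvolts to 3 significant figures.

+12.7 µV

V_FS = 0.13 V. LSB = 0.13 V / 2^12 ≈ 31.74 µV.
(V_in − V_min)/LSB = (0.02565719 − (0)) × 4096/0.13 = 808.3988 → nearest code k = 808.
Reconstructed level: 0 + 808 × 0.13/4096 V = 0.02564453125 V.
Error = V_in − V_code = 0.02565719 − (0.02564453125) = +12.7 µV.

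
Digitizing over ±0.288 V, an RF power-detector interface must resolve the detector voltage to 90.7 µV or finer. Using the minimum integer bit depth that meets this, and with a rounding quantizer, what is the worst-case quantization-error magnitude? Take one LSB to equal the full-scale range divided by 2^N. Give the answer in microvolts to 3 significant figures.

Full-scale range = 0.288 V − (-0.288 V) = 0.576 V.
Need 2^N ≥ 0.576 V / 90.7 µV = 6351 → N_min = 13.
LSB = 0.576 V / 2^13 = 70.313 µV.
Half an LSB is 35.2 µV.

35.2 µV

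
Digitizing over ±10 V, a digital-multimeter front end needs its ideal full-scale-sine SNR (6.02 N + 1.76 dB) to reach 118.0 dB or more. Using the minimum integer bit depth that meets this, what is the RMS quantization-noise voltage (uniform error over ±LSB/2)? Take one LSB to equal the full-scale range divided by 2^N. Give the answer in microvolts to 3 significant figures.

Span: 10 V − (-10 V) = 20 V.
Required N = ⌈(118.0 − 1.76)/6.02⌉ = ⌈19.309⌉ = 20.
One LSB is 20 V / 1048576 = 19.073 µV.
σ_q = LSB/√12 = 19.073 µV/3.4641 = 5.51 µV.

5.51 µV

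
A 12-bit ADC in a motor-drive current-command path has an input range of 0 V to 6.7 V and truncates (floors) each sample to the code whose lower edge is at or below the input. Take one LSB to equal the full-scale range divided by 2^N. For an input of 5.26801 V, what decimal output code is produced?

Full-scale range = 6.7 V. LSB = 6.7 V / 2^12 ≈ 1.636 mV.
(V_in − V_min) × 2^12/range = (5.26801 − (0)) × 4096/6.7 = 3220.563.
Floor → code = 3220.

3220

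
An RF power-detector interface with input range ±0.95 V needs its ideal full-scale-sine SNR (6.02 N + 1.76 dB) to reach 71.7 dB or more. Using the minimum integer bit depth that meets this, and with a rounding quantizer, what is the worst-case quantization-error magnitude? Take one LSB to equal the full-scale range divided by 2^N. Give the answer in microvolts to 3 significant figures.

232 µV

Range = 0.95 − (-0.95) = 1.9 V.
Solving 6.02 N ≥ 71.7 − 1.76: N ≥ 11.618. Round up → N = 12.
LSB = 1.9 V ÷ 2^12 = 1.9/4096 V = 463.87 µV.
Max error for round-to-nearest is LSB/2 = 232 µV.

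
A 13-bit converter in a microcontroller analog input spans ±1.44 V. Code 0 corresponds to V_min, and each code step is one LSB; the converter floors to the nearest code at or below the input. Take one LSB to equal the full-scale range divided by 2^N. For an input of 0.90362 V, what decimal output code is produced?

6666

Range = 1.44 − (-1.44) = 2.88 V. LSB = 2.88 V / 2^13 ≈ 351.6 µV.
(V_in − V_min) × 2^13/range = (0.90362 − (-1.44)) × 8192/2.88 = 6666.297.
Floor → code = 6666.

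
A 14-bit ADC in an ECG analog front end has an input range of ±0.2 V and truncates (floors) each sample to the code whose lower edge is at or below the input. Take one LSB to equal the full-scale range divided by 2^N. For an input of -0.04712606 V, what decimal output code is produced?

The full-scale span is 0.2 − (-0.2) = 0.4 V. LSB = 0.4 V / 2^14 ≈ 24.41 µV.
code = ⌊(V_in − V_min)/LSB⌋ = ⌊(V_in − V_min) × 2^14 / range⌋
     = ⌊(-0.04712606 − (-0.2)) × 16384 / 0.4⌋ = ⌊0.15287394 × 16384/0.4⌋
     = ⌊6261.717⌋ = 6261.

6261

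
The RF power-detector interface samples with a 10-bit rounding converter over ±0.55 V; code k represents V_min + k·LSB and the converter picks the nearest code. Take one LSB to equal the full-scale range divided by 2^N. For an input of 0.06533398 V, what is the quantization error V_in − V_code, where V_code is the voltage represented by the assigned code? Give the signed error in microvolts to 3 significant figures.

−193 µV

Span: 0.55 V − (-0.55 V) = 1.1 V. LSB = 1.1 V / 2^10 ≈ 1.074 mV.
Position in LSBs: (0.06533398 − (-0.55)) × 1024/1.1 = 572.8200; rounding gives k = 573.
V_code = -0.55 + (573/1024) × 1.1 = 0.06552734375 V.
V_in − V_code = 0.06533398 − (0.06552734375) = −193 µV.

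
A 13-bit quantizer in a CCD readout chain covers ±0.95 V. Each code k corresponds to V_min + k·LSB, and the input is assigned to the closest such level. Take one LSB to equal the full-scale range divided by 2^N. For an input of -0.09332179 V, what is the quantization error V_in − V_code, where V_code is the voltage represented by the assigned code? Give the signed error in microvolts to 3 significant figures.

−84.5 µV

The full-scale span is 0.95 − (-0.95) = 1.9 V. LSB = 1.9 V / 2^13 ≈ 231.9 µV.
(-0.09332179 − (-0.95)) / LSB = 0.85667821 × 8192/1.9 = 3693.6357. Nearest integer: k = 3694.
V_code = -0.95 + (3694/8192) × 1.9 = -0.09323730469 V.
V_in − V_code = -0.09332179 − (-0.09323730469) = −84.5 µV.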